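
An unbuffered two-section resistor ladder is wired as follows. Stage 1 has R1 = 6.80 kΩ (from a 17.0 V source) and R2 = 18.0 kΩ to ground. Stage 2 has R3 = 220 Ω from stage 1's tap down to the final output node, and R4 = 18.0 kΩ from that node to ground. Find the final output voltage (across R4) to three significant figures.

Stage 2 presents R3+R4 = 18220 Ω as a load on stage 1's tap.
Stage 1's lower leg becomes R2‖(R3+R4) = 9055 Ω, so V_mid = 17.0 × 9055/15850 = 9.709 V.
Stage 2 is itself unloaded: V_out = V_mid × R4/(R3+R4) = 9.709 × 18000/18220 = 9.59 V.

V_out ≈ 9.59 V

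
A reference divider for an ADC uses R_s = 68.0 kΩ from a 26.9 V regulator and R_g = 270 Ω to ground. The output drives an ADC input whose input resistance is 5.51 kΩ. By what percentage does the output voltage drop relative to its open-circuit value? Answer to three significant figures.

The divider's output (Thévenin) resistance is R_s‖R_g = 268.9 Ω.
Fractional drop under load = R_th/(R_th + R_L) = 268.9 / (268.9 + 5510) = 0.04654.
So the output falls by 4.65 %.

4.65 %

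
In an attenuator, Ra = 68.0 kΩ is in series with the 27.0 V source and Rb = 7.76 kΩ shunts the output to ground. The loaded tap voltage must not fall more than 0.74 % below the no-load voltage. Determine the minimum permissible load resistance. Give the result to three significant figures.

R_L(min) ≈ 934 kΩ

Output resistance R_th = Ra‖Rb = (68.0 × 7.76)/75.76 = 6.965 kΩ.
The fractional drop is R_th/(R_th + R_L); requiring this ≤ 0.00740 gives R_L ≥ R_th(1/0.00740 − 1) = 6.965 × 134.1 = 934 kΩ.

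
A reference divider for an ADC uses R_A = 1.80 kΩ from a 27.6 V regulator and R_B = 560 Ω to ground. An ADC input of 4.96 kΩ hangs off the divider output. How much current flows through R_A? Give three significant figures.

R_B‖R_L = 503.2 Ω, so the source sees R_A + R_B‖R_L = 2303 Ω.
I = 27.6 V / 2303 Ω = 12.0 mA.

I ≈ 12.0 mA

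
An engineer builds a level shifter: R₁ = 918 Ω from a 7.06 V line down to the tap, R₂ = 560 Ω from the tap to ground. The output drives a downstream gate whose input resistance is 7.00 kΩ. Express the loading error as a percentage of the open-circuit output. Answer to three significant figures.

4.73 %

The divider's output (Thévenin) resistance is R₁‖R₂ = 347.8 Ω.
Fractional drop under load = R_th/(R_th + R_L) = 347.8 / (347.8 + 7000) = 0.04734.
So the output falls by 4.73 %.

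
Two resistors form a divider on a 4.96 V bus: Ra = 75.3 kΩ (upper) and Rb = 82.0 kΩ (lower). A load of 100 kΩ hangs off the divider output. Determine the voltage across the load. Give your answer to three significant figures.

V_out ≈ 1.86 V

The load sits in parallel with Rb: Rb‖R_L = (82.0 × 100) / (82.0 + 100) = 45.05 kΩ.
V_out = 4.96 × 45.05 / (75.3 + 45.05) = 4.96 × 45.05/120.4 = 1.86 V.
(Unloaded it would have been 2.59 V.)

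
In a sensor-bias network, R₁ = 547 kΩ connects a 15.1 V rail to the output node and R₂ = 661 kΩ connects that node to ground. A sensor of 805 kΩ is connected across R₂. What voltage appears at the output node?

V_out ≈ 6.02 V

The load sits in parallel with R₂: R₂‖R_L = (661 × 805) / (661 + 805) = 363.0 kΩ.
V_out = 15.1 × 363.0 / (547 + 363.0) = 15.1 × 363.0/910.0 = 6.02 V.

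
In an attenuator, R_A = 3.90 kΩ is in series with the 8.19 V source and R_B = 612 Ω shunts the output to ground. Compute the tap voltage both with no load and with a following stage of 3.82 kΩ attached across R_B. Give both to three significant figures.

Unloaded: 1.11 V; loaded: 0.976 V

Open-circuit: V = 8.19 × 612/(3900 + 612) = 1.11 V.
With the load, R_B becomes R_B‖R_L = 527.5 Ω, so V = 8.19 × 527.5/4427 = 0.976 V.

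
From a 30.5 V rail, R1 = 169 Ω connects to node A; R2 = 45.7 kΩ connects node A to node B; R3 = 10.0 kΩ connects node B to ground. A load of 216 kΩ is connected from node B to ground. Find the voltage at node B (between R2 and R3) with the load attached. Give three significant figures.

At node B, R3 is in parallel with the load: R3‖R_L = 9558 Ω.
Below node A the resistance is R2 + (R3‖R_L) = 55260 Ω, so V_A = 30.5 × 55260/55430 = 30.41 V.
Then V_B = V_A × (R3‖R_L)/(R2 + R3‖R_L) = 30.41 × 9558/55260 = 5.26 V.

V ≈ 5.26 V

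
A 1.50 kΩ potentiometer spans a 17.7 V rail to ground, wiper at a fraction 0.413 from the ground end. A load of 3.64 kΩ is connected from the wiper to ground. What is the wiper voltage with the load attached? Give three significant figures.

The wiper splits the pot into (1−α)R = 880.5 Ω above and αR = 619.5 Ω below.
Lower section ‖ load = 529.4 Ω.
V_wiper = 17.7 × 529.4/(880.5 + 529.4) = 6.65 V.

V ≈ 6.65 V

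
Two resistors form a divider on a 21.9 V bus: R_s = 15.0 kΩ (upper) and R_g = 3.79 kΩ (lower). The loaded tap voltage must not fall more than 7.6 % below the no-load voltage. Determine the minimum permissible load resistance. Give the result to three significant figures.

R_L(min) ≈ 36.8 kΩ

Output resistance R_th = R_s‖R_g = (15.0 × 3.79)/18.79 = 3.026 kΩ.
The fractional drop is R_th/(R_th + R_L); requiring this ≤ 0.0760 gives R_L ≥ R_th(1/0.0760 − 1) = 3.026 × 12.16 = 36.8 kΩ.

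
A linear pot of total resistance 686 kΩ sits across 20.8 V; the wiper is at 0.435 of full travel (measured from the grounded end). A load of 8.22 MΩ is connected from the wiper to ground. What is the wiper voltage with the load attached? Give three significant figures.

The wiper splits the pot into (1−α)R = 387.6 kΩ above and αR = 298.4 kΩ below.
Lower section ‖ load = 288.0 kΩ.
V_wiper = 20.8 × 288.0/(387.6 + 288.0) = 8.87 V.

V ≈ 8.87 V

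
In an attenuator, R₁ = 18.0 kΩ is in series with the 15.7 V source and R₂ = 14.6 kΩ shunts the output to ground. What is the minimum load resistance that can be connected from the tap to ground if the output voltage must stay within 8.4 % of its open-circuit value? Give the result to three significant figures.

Output resistance R_th = R₁‖R₂ = (18.0 × 14.6)/32.60 = 8.061 kΩ.
The fractional drop is R_th/(R_th + R_L); requiring this ≤ 0.0840 gives R_L ≥ R_th(1/0.0840 − 1) = 8.061 × 10.90 = 87.9 kΩ.

R_L(min) ≈ 87.9 kΩ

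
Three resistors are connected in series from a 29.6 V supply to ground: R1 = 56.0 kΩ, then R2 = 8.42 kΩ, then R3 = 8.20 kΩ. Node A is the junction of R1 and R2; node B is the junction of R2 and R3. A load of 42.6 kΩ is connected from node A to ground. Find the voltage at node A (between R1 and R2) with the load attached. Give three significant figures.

V ≈ 5.21 V

Below node A the series string R2+R3 = 16.62 kΩ sits in parallel with the 42.6 kΩ load: 11.96 kΩ.
V_A = 29.6 × 11.96/(56.0 + 11.96) = 5.21 V.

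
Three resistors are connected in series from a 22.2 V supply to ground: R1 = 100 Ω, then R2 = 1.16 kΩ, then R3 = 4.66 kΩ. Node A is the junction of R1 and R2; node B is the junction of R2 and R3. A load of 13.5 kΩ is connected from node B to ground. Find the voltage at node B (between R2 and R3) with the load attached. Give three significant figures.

At node B, R3 is in parallel with the load: R3‖R_L = 3464 Ω.
Below node A the resistance is R2 + (R3‖R_L) = 4624 Ω, so V_A = 22.2 × 4624/4724 = 21.73 V.
Then V_B = V_A × (R3‖R_L)/(R2 + R3‖R_L) = 21.73 × 3464/4624 = 16.3 V.

V ≈ 16.3 V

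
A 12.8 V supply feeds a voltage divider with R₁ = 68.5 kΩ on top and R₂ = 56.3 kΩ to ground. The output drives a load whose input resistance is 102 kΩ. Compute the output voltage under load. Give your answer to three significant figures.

V_out ≈ 4.43 V

The load sits in parallel with R₂: R₂‖R_L = (56.3 × 102) / (56.3 + 102) = 36.28 kΩ.
V_out = 12.8 × 36.28 / (68.5 + 36.28) = 12.8 × 36.28/104.8 = 4.43 V.
(Unloaded it would have been 5.77 V.)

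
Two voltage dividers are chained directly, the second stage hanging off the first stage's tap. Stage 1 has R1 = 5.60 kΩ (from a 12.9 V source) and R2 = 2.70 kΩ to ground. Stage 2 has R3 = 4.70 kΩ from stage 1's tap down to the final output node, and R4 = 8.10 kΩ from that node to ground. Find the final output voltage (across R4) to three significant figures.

Stage 2 presents R3+R4 = 12.80 kΩ as a load on stage 1's tap.
Stage 1's lower leg becomes R2‖(R3+R4) = 2.230 kΩ, so V_mid = 12.9 × 2.230/7.830 = 3.674 V.
Stage 2 is itself unloaded: V_out = V_mid × R4/(R3+R4) = 3.674 × 8.10/12.80 = 2.32 V.

V_out ≈ 2.32 V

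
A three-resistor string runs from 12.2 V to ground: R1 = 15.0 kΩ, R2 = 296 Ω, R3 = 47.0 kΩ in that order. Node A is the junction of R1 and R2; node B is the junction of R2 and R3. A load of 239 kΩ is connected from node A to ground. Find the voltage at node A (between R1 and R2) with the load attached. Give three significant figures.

V ≈ 8.84 V

Below node A the series string R2+R3 = 47300 Ω sits in parallel with the 239000 Ω load: 39480 Ω.
V_A = 12.2 × 39480/(15000 + 39480) = 8.84 V.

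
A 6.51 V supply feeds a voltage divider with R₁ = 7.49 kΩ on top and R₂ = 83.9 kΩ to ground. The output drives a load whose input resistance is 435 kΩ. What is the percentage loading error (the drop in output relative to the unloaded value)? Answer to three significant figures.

1.56 %

The divider's output (Thévenin) resistance is R₁‖R₂ = 6.876 kΩ.
Fractional drop under load = R_th/(R_th + R_L) = 6.876 / (6.876 + 435) = 0.01556.
So the output falls by 1.56 %.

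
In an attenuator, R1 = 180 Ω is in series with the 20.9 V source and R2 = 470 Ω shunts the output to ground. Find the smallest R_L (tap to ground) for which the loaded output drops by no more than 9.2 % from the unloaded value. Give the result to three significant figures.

Output resistance R_th = R1‖R2 = (180 × 470)/650.0 = 130.2 Ω.
The fractional drop is R_th/(R_th + R_L); requiring this ≤ 0.0920 gives R_L ≥ R_th(1/0.0920 − 1) = 130.2 × 9.870 = 1.28 kΩ.

R_L(min) ≈ 1.28 kΩ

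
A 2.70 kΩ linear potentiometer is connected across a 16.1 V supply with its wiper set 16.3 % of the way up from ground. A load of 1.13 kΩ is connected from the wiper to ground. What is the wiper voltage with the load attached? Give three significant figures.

V ≈ 1.98 V

The wiper splits the pot into (1−α)R = 2260 Ω above and αR = 440.1 Ω below.
Lower section ‖ load = 316.7 Ω.
V_wiper = 16.1 × 316.7/(2260 + 316.7) = 1.98 V.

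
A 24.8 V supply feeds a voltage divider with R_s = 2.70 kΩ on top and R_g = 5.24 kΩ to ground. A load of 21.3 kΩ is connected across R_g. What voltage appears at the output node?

V_out ≈ 15.1 V

The load sits in parallel with R_g: R_g‖R_L = (5.24 × 21.3) / (5.24 + 21.3) = 4.205 kΩ.
V_out = 24.8 × 4.205 / (2.70 + 4.205) = 24.8 × 4.205/6.905 = 15.1 V.
(Unloaded it would have been 16.4 V.)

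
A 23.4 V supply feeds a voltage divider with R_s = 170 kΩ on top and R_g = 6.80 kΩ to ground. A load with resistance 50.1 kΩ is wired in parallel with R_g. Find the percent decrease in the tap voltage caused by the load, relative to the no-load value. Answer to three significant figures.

The divider's output (Thévenin) resistance is R_s‖R_g = 6.538 kΩ.
Fractional drop under load = R_th/(R_th + R_L) = 6.538 / (6.538 + 50.1) = 0.1154.
So the output falls by 11.5 %.

11.5 %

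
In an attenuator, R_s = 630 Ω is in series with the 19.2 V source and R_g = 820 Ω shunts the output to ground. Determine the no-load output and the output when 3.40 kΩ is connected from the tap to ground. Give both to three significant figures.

Open-circuit: V = 19.2 × 820/(630 + 820) = 10.9 V.
With the load, R_g becomes R_g‖R_L = 660.7 Ω, so V = 19.2 × 660.7/1291 = 9.83 V.

Unloaded: 10.9 V; loaded: 9.83 V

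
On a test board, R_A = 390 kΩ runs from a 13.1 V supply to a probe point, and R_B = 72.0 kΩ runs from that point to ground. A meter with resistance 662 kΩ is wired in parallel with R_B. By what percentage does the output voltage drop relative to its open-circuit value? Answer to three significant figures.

8.41 %

The divider's output (Thévenin) resistance is R_A‖R_B = 60.78 kΩ.
Fractional drop under load = R_th/(R_th + R_L) = 60.78 / (60.78 + 662) = 0.08409.
So the output falls by 8.41 %.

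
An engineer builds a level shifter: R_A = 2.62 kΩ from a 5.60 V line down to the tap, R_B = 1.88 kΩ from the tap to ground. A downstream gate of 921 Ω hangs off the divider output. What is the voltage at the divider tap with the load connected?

V_out ≈ 1.07 V

The load sits in parallel with R_B: R_B‖R_L = (1880 × 921) / (1880 + 921) = 618.2 Ω.
V_out = 5.60 × 618.2 / (2620 + 618.2) = 5.60 × 618.2/3238 = 1.07 V.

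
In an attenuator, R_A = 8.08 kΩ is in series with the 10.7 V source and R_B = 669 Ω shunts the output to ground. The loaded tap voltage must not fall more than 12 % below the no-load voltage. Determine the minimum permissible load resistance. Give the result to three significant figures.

R_L(min) ≈ 4.53 kΩ

Output resistance R_th = R_A‖R_B = (8080 × 669)/8749 = 617.8 Ω.
The fractional drop is R_th/(R_th + R_L); requiring this ≤ 0.120 gives R_L ≥ R_th(1/0.120 − 1) = 617.8 × 7.333 = 4.53 kΩ.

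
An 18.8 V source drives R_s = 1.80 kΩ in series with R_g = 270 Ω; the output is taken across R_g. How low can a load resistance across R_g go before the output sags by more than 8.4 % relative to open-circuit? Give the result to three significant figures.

R_L(min) ≈ 2.56 kΩ

Output resistance R_th = R_s‖R_g = (1800 × 270)/2070 = 234.8 Ω.
The fractional drop is R_th/(R_th + R_L); requiring this ≤ 0.0840 gives R_L ≥ R_th(1/0.0840 − 1) = 234.8 × 10.90 = 2.56 kΩ.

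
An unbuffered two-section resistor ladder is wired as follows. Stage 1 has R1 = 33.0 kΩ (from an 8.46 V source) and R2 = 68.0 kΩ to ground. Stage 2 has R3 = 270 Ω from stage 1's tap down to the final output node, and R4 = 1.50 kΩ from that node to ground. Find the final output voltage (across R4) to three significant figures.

Stage 2 presents R3+R4 = 1770 Ω as a load on stage 1's tap.
Stage 1's lower leg becomes R2‖(R3+R4) = 1725 Ω, so V_mid = 8.46 × 1725/34730 = 0.4203 V.
Stage 2 is itself unloaded: V_out = V_mid × R4/(R3+R4) = 0.4203 × 1500/1770 = 0.356 V.

V_out ≈ 0.356 V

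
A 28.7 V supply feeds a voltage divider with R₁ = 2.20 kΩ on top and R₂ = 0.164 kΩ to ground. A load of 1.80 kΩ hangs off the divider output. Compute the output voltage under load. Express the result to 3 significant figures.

V_out ≈ 1.84 V

The load sits in parallel with R₂: R₂‖R_L = (164 × 1800) / (164 + 1800) = 150.3 Ω.
V_out = 28.7 × 150.3 / (2200 + 150.3) = 28.7 × 150.3/2350 = 1.84 V.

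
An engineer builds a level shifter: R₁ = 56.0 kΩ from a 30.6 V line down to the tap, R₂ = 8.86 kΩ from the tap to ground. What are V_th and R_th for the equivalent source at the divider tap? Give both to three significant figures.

V_th is the open-circuit tap voltage: 30.6 × 8.86/(56.0 + 8.86) = 4.18 V.
With the supply zeroed, R₁ and R₂ appear in parallel from the tap: R_th = R₁‖R₂ = (56.0 × 8.86)/64.86 = 7.65 kΩ.

V_th = 4.18 V, R_th = 7.65 kΩ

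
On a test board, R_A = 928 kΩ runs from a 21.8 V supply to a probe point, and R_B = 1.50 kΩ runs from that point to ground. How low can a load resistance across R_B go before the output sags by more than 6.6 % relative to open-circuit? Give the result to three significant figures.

R_L(min) ≈ 21.2 kΩ

Output resistance R_th = R_A‖R_B = (928 × 1.50)/929.5 = 1.498 kΩ.
The fractional drop is R_th/(R_th + R_L); requiring this ≤ 0.0660 gives R_L ≥ R_th(1/0.0660 − 1) = 1.498 × 14.15 = 21.2 kΩ.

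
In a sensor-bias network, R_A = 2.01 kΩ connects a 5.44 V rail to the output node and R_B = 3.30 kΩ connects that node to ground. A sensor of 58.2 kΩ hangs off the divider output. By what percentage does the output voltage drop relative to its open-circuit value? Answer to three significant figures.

The divider's output (Thévenin) resistance is R_A‖R_B = 1.249 kΩ.
Fractional drop under load = R_th/(R_th + R_L) = 1.249 / (1.249 + 58.2) = 0.02101.
So the output falls by 2.10 %.

2.10 %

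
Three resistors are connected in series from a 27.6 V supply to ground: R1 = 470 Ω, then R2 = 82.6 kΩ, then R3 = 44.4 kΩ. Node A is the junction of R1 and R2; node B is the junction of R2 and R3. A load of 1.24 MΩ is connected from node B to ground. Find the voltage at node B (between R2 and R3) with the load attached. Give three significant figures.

V ≈ 9.39 V

At node B, R3 is in parallel with the load: R3‖R_L = 42870 Ω.
Below node A the resistance is R2 + (R3‖R_L) = 125500 Ω, so V_A = 27.6 × 125500/125900 = 27.50 V.
Then V_B = V_A × (R3‖R_L)/(R2 + R3‖R_L) = 27.50 × 42870/125500 = 9.39 V.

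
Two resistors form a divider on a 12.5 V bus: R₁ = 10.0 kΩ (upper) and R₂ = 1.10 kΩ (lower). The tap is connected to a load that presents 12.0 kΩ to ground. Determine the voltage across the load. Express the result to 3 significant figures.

The load sits in parallel with R₂: R₂‖R_L = (1.10 × 12.0) / (1.10 + 12.0) = 1.008 kΩ.
V_out = 12.5 × 1.008 / (10.0 + 1.008) = 12.5 × 1.008/11.01 = 1.14 V.
(Unloaded it would have been 1.24 V.)

V_out ≈ 1.14 V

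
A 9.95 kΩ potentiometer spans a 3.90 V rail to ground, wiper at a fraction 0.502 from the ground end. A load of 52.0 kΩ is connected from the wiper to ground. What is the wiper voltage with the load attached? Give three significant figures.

V ≈ 1.87 V

The wiper splits the pot into (1−α)R = 4.955 kΩ above and αR = 4.995 kΩ below.
Lower section ‖ load = 4.557 kΩ.
V_wiper = 3.90 × 4.557/(4.955 + 4.557) = 1.87 V.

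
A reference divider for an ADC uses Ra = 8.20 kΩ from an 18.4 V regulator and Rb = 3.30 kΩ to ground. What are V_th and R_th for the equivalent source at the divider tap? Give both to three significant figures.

V_th = 5.28 V, R_th = 2.35 kΩ

V_th is the open-circuit tap voltage: 18.4 × 3.30/(8.20 + 3.30) = 5.28 V.
With the supply zeroed, Ra and Rb appear in parallel from the tap: R_th = Ra‖Rb = (8.20 × 3.30)/11.50 = 2.35 kΩ.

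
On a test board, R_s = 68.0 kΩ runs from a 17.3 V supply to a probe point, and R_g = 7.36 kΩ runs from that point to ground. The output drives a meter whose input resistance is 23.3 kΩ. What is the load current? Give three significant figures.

I_L ≈ 0.0564 mA

R_g‖R_L = 5.593 kΩ; V_out = 17.3 × 5.593/73.59 = 1.315 V.
I_L = V_out / R_L = 1.315 / 23.3 kΩ = 0.0564 mA.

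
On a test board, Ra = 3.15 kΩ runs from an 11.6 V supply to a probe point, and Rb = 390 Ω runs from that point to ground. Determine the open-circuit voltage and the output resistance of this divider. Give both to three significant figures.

V_th is the open-circuit tap voltage: 11.6 × 390/(3150 + 390) = 1.28 V.
With the supply zeroed, Ra and Rb appear in parallel from the tap: R_th = Ra‖Rb = (3150 × 390)/3540 = 347 Ω.

V_th = 1.28 V, R_th = 347 Ω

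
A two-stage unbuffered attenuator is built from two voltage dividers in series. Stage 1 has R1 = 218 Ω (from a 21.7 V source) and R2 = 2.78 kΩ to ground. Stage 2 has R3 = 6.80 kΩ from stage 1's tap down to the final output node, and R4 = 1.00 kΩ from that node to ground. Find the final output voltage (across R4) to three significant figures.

Stage 2 presents R3+R4 = 7800 Ω as a load on stage 1's tap.
Stage 1's lower leg becomes R2‖(R3+R4) = 2050 Ω, so V_mid = 21.7 × 2050/2268 = 19.61 V.
Stage 2 is itself unloaded: V_out = V_mid × R4/(R3+R4) = 19.61 × 1000/7800 = 2.51 V.

V_out ≈ 2.51 V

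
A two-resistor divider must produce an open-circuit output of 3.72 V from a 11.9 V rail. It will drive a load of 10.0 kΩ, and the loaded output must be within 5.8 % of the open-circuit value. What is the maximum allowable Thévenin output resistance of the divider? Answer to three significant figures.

R_th ≤ 616 Ω

Loading drop = R_th/(R_th + R_L) ≤ 0.0580, so R_th ≤ R_L · ε/(1−ε) = 10.0 kΩ × 0.0580/0.9420 = 616 Ω.
(Any R1, R2 with R2/(R1+R2) = 0.313 and R1‖R2 ≤ 616 Ω will meet the spec.)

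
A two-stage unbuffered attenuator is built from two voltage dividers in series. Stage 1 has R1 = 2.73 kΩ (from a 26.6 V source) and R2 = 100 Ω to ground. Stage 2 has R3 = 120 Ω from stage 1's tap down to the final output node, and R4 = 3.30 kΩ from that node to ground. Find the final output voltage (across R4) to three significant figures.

Stage 2 presents R3+R4 = 3420 Ω as a load on stage 1's tap.
Stage 1's lower leg becomes R2‖(R3+R4) = 97.16 Ω, so V_mid = 26.6 × 97.16/2827 = 0.9141 V.
Stage 2 is itself unloaded: V_out = V_mid × R4/(R3+R4) = 0.9141 × 3300/3420 = 0.882 V.

V_out ≈ 0.882 V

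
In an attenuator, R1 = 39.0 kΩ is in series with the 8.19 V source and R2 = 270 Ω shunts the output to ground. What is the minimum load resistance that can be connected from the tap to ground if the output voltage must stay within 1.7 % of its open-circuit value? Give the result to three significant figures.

Output resistance R_th = R1‖R2 = (39000 × 270)/39270 = 268.1 Ω.
The fractional drop is R_th/(R_th + R_L); requiring this ≤ 0.0170 gives R_L ≥ R_th(1/0.0170 − 1) = 268.1 × 57.82 = 15.5 kΩ.

R_L(min) ≈ 15.5 kΩ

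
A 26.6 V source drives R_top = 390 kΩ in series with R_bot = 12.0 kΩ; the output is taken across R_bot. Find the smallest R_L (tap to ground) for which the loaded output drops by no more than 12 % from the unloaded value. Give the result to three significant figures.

Output resistance R_th = R_top‖R_bot = (390 × 12.0)/402.0 = 11.64 kΩ.
The fractional drop is R_th/(R_th + R_L); requiring this ≤ 0.120 gives R_L ≥ R_th(1/0.120 − 1) = 11.64 × 7.333 = 85.4 kΩ.

R_L(min) ≈ 85.4 kΩ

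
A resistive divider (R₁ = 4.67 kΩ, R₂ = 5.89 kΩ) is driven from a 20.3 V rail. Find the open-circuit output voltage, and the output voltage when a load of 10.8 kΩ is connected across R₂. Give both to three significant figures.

Unloaded: 11.3 V; loaded: 9.12 V

Open-circuit: V = 20.3 × 5.89/(4.67 + 5.89) = 11.3 V.
With the load, R₂ becomes R₂‖R_L = 3.811 kΩ, so V = 20.3 × 3.811/8.481 = 9.12 V.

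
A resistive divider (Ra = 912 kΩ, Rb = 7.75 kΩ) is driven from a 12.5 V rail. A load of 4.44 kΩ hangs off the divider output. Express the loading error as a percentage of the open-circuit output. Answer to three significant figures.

The divider's output (Thévenin) resistance is Ra‖Rb = 7.685 kΩ.
Fractional drop under load = R_th/(R_th + R_L) = 7.685 / (7.685 + 4.44) = 0.6338.
So the output falls by 63.4 %.

63.4 %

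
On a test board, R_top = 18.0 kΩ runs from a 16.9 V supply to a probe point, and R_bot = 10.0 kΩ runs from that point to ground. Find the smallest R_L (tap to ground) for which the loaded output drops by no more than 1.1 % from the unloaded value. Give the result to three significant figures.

R_L(min) ≈ 578 kΩ

Output resistance R_th = R_top‖R_bot = (18.0 × 10.0)/28.00 = 6.429 kΩ.
The fractional drop is R_th/(R_th + R_L); requiring this ≤ 0.0110 gives R_L ≥ R_th(1/0.0110 − 1) = 6.429 × 89.91 = 578 kΩ.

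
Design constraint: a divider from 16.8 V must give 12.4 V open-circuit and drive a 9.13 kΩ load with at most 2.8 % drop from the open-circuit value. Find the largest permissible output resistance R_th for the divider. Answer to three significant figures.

Loading drop = R_th/(R_th + R_L) ≤ 0.0280, so R_th ≤ R_L · ε/(1−ε) = 9.13 kΩ × 0.0280/0.9720 = 263 Ω.
(Any R1, R2 with R2/(R1+R2) = 0.738 and R1‖R2 ≤ 263 Ω will meet the spec.)

R_th ≤ 263 Ω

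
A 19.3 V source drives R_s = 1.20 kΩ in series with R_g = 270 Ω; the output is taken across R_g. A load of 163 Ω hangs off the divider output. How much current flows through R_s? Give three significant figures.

R_g‖R_L = 101.6 Ω, so the source sees R_s + R_g‖R_L = 1302 Ω.
I = 19.3 V / 1302 Ω = 14.8 mA.

I ≈ 14.8 mA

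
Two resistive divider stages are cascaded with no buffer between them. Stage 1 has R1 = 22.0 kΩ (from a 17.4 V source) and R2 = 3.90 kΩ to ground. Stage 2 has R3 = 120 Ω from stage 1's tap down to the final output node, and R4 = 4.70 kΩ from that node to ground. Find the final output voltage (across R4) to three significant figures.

Stage 2 presents R3+R4 = 4820 Ω as a load on stage 1's tap.
Stage 1's lower leg becomes R2‖(R3+R4) = 2156 Ω, so V_mid = 17.4 × 2156/24160 = 1.553 V.
Stage 2 is itself unloaded: V_out = V_mid × R4/(R3+R4) = 1.553 × 4700/4820 = 1.51 V.

V_out ≈ 1.51 V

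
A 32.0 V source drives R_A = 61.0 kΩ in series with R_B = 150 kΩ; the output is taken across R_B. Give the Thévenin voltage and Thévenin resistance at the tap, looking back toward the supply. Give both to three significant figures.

V_th is the open-circuit tap voltage: 32.0 × 150/(61.0 + 150) = 22.7 V.
With the supply zeroed, R_A and R_B appear in parallel from the tap: R_th = R_A‖R_B = (61.0 × 150)/211.0 = 43.4 kΩ.

V_th = 22.7 V, R_th = 43.4 kΩ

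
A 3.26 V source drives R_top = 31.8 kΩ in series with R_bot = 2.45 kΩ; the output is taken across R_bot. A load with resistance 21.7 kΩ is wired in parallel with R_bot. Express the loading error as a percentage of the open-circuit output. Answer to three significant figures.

Unloaded V = 3.26 × 2.45/34.25 = 0.23320 V.
Loaded: R_bot‖R_L = 2.201 kΩ, giving V = 3.26 × 2.201/34.00 = 0.21107 V.
Drop = (0.23320 − 0.21107) / 0.23320 = 9.49 %.

9.49 %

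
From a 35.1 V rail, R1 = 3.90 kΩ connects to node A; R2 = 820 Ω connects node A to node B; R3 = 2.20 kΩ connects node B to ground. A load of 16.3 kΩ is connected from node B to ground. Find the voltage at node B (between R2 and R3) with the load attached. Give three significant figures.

V ≈ 10.2 V

At node B, R3 is in parallel with the load: R3‖R_L = 1938 Ω.
Below node A the resistance is R2 + (R3‖R_L) = 2758 Ω, so V_A = 35.1 × 2758/6658 = 14.54 V.
Then V_B = V_A × (R3‖R_L)/(R2 + R3‖R_L) = 14.54 × 1938/2758 = 10.2 V.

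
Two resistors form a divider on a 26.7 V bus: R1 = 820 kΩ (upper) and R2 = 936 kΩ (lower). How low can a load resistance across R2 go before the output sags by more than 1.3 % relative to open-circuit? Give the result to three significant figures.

R_L(min) ≈ 33.2 MΩ

Output resistance R_th = R1‖R2 = (820 × 936)/1756 = 437.1 kΩ.
The fractional drop is R_th/(R_th + R_L); requiring this ≤ 0.0130 gives R_L ≥ R_th(1/0.0130 − 1) = 437.1 × 75.92 = 33.2 MΩ.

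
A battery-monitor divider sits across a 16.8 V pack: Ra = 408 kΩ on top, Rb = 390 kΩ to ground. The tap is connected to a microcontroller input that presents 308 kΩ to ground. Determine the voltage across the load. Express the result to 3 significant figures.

The load sits in parallel with Rb: Rb‖R_L = (390 × 308) / (390 + 308) = 172.1 kΩ.
V_out = 16.8 × 172.1 / (408 + 172.1) = 16.8 × 172.1/580.1 = 4.98 V.

V_out ≈ 4.98 V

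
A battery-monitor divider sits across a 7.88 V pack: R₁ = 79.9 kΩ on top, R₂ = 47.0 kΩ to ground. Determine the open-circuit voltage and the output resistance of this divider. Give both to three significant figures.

V_th is the open-circuit tap voltage: 7.88 × 47.0/(79.9 + 47.0) = 2.92 V.
With the supply zeroed, R₁ and R₂ appear in parallel from the tap: R_th = R₁‖R₂ = (79.9 × 47.0)/126.9 = 29.6 kΩ.

V_th = 2.92 V, R_th = 29.6 kΩ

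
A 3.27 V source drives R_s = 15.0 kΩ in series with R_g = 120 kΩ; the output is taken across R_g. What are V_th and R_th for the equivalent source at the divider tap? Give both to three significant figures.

V_th is the open-circuit tap voltage: 3.27 × 120/(15.0 + 120) = 2.91 V.
With the supply zeroed, R_s and R_g appear in parallel from the tap: R_th = R_s‖R_g = (15.0 × 120)/135.0 = 13.3 kΩ.

V_th = 2.91 V, R_th = 13.3 kΩ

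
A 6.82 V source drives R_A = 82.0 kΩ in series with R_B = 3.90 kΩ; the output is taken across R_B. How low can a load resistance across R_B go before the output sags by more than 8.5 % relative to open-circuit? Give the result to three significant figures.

Output resistance R_th = R_A‖R_B = (82.0 × 3.90)/85.90 = 3.723 kΩ.
The fractional drop is R_th/(R_th + R_L); requiring this ≤ 0.0850 gives R_L ≥ R_th(1/0.0850 − 1) = 3.723 × 10.76 = 40.1 kΩ.

R_L(min) ≈ 40.1 kΩ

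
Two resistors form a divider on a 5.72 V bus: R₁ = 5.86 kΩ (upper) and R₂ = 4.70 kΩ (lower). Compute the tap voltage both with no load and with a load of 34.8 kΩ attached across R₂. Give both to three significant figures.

Unloaded: 2.55 V; loaded: 2.37 V

Open-circuit: V = 5.72 × 4.70/(5.86 + 4.70) = 2.55 V.
With the load, R₂ becomes R₂‖R_L = 4.141 kΩ, so V = 5.72 × 4.141/10.00 = 2.37 V.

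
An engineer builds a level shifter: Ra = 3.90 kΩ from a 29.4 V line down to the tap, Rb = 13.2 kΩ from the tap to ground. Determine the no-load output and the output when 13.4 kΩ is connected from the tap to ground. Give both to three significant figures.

Open-circuit: V = 29.4 × 13.2/(3.90 + 13.2) = 22.7 V.
With the load, Rb becomes Rb‖R_L = 6.650 kΩ, so V = 29.4 × 6.650/10.55 = 18.5 V.

Unloaded: 22.7 V; loaded: 18.5 V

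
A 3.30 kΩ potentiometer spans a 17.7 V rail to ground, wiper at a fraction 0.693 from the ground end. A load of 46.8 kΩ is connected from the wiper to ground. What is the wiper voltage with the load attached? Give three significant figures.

V ≈ 12.1 V

The wiper splits the pot into (1−α)R = 1.013 kΩ above and αR = 2.287 kΩ below.
Lower section ‖ load = 2.180 kΩ.
V_wiper = 17.7 × 2.180/(1.013 + 2.180) = 12.1 V.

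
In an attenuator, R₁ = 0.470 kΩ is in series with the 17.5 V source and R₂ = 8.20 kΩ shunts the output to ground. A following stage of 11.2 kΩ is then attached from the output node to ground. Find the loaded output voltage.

V_out ≈ 15.9 V

The load sits in parallel with R₂: R₂‖R_L = (8200 × 11200) / (8200 + 11200) = 4734 Ω.
V_out = 17.5 × 4734 / (470 + 4734) = 17.5 × 4734/5204 = 15.9 V.
(Unloaded it would have been 16.6 V.)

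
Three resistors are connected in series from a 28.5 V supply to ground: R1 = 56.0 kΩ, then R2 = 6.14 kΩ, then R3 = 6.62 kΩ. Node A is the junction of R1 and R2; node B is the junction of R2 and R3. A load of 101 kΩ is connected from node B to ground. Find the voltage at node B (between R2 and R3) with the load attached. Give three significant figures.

At node B, R3 is in parallel with the load: R3‖R_L = 6.213 kΩ.
Below node A the resistance is R2 + (R3‖R_L) = 12.35 kΩ, so V_A = 28.5 × 12.35/68.35 = 5.151 V.
Then V_B = V_A × (R3‖R_L)/(R2 + R3‖R_L) = 5.151 × 6.213/12.35 = 2.59 V.

V ≈ 2.59 V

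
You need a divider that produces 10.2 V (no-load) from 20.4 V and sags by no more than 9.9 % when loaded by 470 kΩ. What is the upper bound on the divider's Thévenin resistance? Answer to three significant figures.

Loading drop = R_th/(R_th + R_L) ≤ 0.0990, so R_th ≤ R_L · ε/(1−ε) = 470 kΩ × 0.0990/0.9010 = 51.6 kΩ.
(Any R1, R2 with R2/(R1+R2) = 0.500 and R1‖R2 ≤ 51.6 kΩ will meet the spec.)

R_th ≤ 51.6 kΩ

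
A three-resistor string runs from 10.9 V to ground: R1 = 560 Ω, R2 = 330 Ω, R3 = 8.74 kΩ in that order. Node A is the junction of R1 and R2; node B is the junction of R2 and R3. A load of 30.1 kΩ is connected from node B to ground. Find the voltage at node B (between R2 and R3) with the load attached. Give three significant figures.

V ≈ 9.63 V

At node B, R3 is in parallel with the load: R3‖R_L = 6773 Ω.
Below node A the resistance is R2 + (R3‖R_L) = 7103 Ω, so V_A = 10.9 × 7103/7663 = 10.10 V.
Then V_B = V_A × (R3‖R_L)/(R2 + R3‖R_L) = 10.10 × 6773/7103 = 9.63 V.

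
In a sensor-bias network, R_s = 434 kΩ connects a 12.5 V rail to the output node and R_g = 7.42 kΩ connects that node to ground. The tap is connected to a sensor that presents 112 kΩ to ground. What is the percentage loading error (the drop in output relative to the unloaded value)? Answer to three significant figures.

6.12 %

The divider's output (Thévenin) resistance is R_s‖R_g = 7.295 kΩ.
Fractional drop under load = R_th/(R_th + R_L) = 7.295 / (7.295 + 112) = 0.06115.
So the output falls by 6.12 %.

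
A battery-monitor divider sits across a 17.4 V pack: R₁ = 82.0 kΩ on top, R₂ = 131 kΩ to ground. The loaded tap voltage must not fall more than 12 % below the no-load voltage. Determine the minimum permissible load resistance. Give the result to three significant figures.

R_L(min) ≈ 370 kΩ

Output resistance R_th = R₁‖R₂ = (82.0 × 131)/213.0 = 50.43 kΩ.
The fractional drop is R_th/(R_th + R_L); requiring this ≤ 0.120 gives R_L ≥ R_th(1/0.120 − 1) = 50.43 × 7.333 = 370 kΩ.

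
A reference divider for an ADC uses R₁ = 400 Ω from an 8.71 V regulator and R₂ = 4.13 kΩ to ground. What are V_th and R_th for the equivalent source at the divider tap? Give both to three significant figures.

V_th is the open-circuit tap voltage: 8.71 × 4130/(400 + 4130) = 7.94 V.
With the supply zeroed, R₁ and R₂ appear in parallel from the tap: R_th = R₁‖R₂ = (400 × 4130)/4530 = 365 Ω.

V_th = 7.94 V, R_th = 365 Ω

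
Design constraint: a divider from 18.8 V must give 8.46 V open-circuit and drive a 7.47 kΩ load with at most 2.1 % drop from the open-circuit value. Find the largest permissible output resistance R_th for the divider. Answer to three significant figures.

Loading drop = R_th/(R_th + R_L) ≤ 0.0210, so R_th ≤ R_L · ε/(1−ε) = 7.47 kΩ × 0.0210/0.9790 = 160 Ω.

R_th ≤ 160 Ω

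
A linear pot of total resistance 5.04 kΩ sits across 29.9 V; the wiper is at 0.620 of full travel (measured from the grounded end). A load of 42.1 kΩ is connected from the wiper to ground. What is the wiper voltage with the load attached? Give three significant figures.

The wiper splits the pot into (1−α)R = 1.915 kΩ above and αR = 3.125 kΩ below.
Lower section ‖ load = 2.909 kΩ.
V_wiper = 29.9 × 2.909/(1.915 + 2.909) = 18.0 V.

V ≈ 18.0 V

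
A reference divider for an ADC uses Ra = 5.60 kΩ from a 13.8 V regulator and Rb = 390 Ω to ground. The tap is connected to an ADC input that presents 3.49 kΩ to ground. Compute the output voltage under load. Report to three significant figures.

V_out ≈ 0.814 V

The load sits in parallel with Rb: Rb‖R_L = (390 × 3490) / (390 + 3490) = 350.8 Ω.
V_out = 13.8 × 350.8 / (5600 + 350.8) = 13.8 × 350.8/5951 = 0.814 V.
(Unloaded it would have been 0.898 V.)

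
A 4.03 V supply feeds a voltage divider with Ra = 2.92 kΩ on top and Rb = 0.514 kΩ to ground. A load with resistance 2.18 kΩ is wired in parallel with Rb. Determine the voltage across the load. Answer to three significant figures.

The load sits in parallel with Rb: Rb‖R_L = (514 × 2180) / (514 + 2180) = 415.9 Ω.
V_out = 4.03 × 415.9 / (2920 + 415.9) = 4.03 × 415.9/3336 = 0.502 V.

V_out ≈ 0.502 V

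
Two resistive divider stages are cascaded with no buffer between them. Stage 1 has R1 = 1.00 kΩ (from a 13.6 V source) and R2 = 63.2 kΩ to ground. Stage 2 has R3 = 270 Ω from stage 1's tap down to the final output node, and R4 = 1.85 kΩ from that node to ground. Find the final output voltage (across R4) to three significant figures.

Stage 2 presents R3+R4 = 2120 Ω as a load on stage 1's tap.
Stage 1's lower leg becomes R2‖(R3+R4) = 2051 Ω, so V_mid = 13.6 × 2051/3051 = 9.143 V.
Stage 2 is itself unloaded: V_out = V_mid × R4/(R3+R4) = 9.143 × 1850/2120 = 7.98 V.

V_out ≈ 7.98 V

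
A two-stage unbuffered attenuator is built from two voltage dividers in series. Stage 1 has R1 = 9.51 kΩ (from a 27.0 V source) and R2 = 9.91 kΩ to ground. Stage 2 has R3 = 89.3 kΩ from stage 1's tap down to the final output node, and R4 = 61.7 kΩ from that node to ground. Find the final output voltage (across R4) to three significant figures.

V_out ≈ 5.45 V

Stage 2 presents R3+R4 = 151.0 kΩ as a load on stage 1's tap.
Stage 1's lower leg becomes R2‖(R3+R4) = 9.300 kΩ, so V_mid = 27.0 × 9.300/18.81 = 13.35 V.
Stage 2 is itself unloaded: V_out = V_mid × R4/(R3+R4) = 13.35 × 61.7/151.0 = 5.45 V.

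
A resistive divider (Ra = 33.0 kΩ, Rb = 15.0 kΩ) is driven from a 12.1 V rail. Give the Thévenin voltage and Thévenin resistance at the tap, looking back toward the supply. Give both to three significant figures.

V_th = 3.78 V, R_th = 10.3 kΩ

V_th is the open-circuit tap voltage: 12.1 × 15.0/(33.0 + 15.0) = 3.78 V.
With the supply zeroed, Ra and Rb appear in parallel from the tap: R_th = Ra‖Rb = (33.0 × 15.0)/48.00 = 10.3 kΩ.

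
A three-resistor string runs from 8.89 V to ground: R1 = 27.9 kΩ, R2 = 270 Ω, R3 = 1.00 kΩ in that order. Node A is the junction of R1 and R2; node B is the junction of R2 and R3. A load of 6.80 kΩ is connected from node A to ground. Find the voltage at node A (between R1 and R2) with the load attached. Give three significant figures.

V ≈ 0.328 V

Below node A the series string R2+R3 = 1270 Ω sits in parallel with the 6800 Ω load: 1070 Ω.
V_A = 8.89 × 1070/(27900 + 1070) = 0.328 V.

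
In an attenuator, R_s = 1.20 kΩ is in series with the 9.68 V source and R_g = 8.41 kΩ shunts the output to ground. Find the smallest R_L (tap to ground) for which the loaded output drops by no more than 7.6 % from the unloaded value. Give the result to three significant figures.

R_L(min) ≈ 12.8 kΩ

Output resistance R_th = R_s‖R_g = (1.20 × 8.41)/9.610 = 1.050 kΩ.
The fractional drop is R_th/(R_th + R_L); requiring this ≤ 0.0760 gives R_L ≥ R_th(1/0.0760 − 1) = 1.050 × 12.16 = 12.8 kΩ.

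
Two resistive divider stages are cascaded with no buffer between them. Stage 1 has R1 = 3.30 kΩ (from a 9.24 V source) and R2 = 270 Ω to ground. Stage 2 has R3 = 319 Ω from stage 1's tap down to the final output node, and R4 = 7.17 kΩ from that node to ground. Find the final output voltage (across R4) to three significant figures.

V_out ≈ 0.647 V

Stage 2 presents R3+R4 = 7489 Ω as a load on stage 1's tap.
Stage 1's lower leg becomes R2‖(R3+R4) = 260.6 Ω, so V_mid = 9.24 × 260.6/3561 = 0.6763 V.
Stage 2 is itself unloaded: V_out = V_mid × R4/(R3+R4) = 0.6763 × 7170/7489 = 0.647 V.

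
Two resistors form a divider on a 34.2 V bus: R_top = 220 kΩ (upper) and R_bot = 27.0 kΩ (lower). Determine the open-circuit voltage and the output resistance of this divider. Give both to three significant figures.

V_th is the open-circuit tap voltage: 34.2 × 27.0/(220 + 27.0) = 3.74 V.
With the supply zeroed, R_top and R_bot appear in parallel from the tap: R_th = R_top‖R_bot = (220 × 27.0)/247.0 = 24.0 kΩ.

V_th = 3.74 V, R_th = 24.0 kΩ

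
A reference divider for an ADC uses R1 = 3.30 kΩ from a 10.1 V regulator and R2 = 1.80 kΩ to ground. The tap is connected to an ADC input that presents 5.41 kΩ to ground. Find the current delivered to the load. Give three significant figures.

R2‖R_L = 1.351 kΩ; V_out = 10.1 × 1.351/4.651 = 2.933 V.
I_L = V_out / R_L = 2.933 / 5.41 kΩ = 0.542 mA.

I_L ≈ 0.542 mA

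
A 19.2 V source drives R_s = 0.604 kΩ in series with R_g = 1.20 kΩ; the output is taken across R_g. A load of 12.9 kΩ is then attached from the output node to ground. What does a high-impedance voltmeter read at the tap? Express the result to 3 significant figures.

V_out ≈ 12.4 V

The load sits in parallel with R_g: R_g‖R_L = (1200 × 12900) / (1200 + 12900) = 1098 Ω.
V_out = 19.2 × 1098 / (604 + 1098) = 19.2 × 1098/1702 = 12.4 V.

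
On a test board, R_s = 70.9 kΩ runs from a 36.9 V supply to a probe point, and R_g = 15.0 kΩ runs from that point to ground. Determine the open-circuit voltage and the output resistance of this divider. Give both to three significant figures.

V_th is the open-circuit tap voltage: 36.9 × 15.0/(70.9 + 15.0) = 6.44 V.
With the supply zeroed, R_s and R_g appear in parallel from the tap: R_th = R_s‖R_g = (70.9 × 15.0)/85.90 = 12.4 kΩ.

V_th = 6.44 V, R_th = 12.4 kΩ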